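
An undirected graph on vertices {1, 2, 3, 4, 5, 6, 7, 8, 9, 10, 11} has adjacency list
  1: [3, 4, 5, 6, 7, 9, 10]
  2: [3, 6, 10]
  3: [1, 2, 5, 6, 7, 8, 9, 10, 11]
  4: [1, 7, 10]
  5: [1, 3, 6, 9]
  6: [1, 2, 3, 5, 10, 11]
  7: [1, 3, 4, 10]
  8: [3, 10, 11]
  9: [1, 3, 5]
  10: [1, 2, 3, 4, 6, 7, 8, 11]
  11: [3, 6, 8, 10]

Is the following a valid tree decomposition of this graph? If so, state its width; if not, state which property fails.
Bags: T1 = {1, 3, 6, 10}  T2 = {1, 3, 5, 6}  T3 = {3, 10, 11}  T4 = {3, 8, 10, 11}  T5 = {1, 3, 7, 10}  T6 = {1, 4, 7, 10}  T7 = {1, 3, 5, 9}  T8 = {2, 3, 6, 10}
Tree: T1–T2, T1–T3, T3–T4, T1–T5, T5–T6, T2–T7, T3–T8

A tree decomposition must satisfy three properties: every vertex lies in some bag; for every edge, both endpoints lie together in some bag; and for every vertex, the bags containing it form a connected subtree. Here edge (6,11) lies in no bag, so the decomposition is invalid.

No — edge (6,11) lies in no bag.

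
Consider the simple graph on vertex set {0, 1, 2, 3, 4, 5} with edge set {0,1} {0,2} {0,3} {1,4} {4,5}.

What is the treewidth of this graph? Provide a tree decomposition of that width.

Treewidth 1.
Bags: B1 = {0, 3}  B2 = {0, 1}  B3 = {1, 4}  B4 = {4, 5}  B5 = {0, 2}
Tree: B1–B2, B2–B3, B3–B4, B1–B5

The largest bag has 2 vertices, giving width 1; this decomposition certifies tw(G) ≤ 1. G has an edge, so its treewidth is at least 1. Therefore the treewidth is 1.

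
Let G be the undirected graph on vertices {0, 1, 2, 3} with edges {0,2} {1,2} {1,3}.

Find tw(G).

A width-1 tree decomposition is:
Bags: B1 = {1, 3}  B2 = {1, 2}  B3 = {0, 2}
Tree: B1–B2, B2–B3
Every bag has size at most 2, so the width is 2 − 1 = 1 and tw(G) ≤ 1. G has an edge, so its treewidth is at least 1. Combining the bounds, tw(G) = 1.

1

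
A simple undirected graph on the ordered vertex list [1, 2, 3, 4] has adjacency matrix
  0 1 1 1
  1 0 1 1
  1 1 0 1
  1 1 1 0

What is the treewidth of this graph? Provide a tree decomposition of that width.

Treewidth 3.
Bags: B1 = {1, 2, 3, 4}
Tree: (single bag)

A single bag containing all 4 vertices is trivially a valid decomposition of width 3. For the lower bound, the 4 vertices {1, 2, 3, 4} are pairwise adjacent, and any tree decomposition puts a clique entirely inside one bag — forcing width ≥ 3. Combining the bounds, tw(G) = 3.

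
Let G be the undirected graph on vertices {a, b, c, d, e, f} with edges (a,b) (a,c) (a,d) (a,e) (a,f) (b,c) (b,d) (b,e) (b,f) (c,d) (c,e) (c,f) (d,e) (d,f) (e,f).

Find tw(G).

5

A width-5 tree decomposition is:
Bags: B1 = {a, b, c, d, e, f}
Tree: (single bag)
With just one bag of size 6, the width is 6 − 1 = 5, so tw(G) ≤ 5. Conversely, {a, b, c, d, e, f} is a clique of size 6, and the vertices of any clique must share a bag in every tree decomposition; so some bag has ≥ 6 vertices and tw(G) ≥ 5. Hence tw(G) = 5 exactly.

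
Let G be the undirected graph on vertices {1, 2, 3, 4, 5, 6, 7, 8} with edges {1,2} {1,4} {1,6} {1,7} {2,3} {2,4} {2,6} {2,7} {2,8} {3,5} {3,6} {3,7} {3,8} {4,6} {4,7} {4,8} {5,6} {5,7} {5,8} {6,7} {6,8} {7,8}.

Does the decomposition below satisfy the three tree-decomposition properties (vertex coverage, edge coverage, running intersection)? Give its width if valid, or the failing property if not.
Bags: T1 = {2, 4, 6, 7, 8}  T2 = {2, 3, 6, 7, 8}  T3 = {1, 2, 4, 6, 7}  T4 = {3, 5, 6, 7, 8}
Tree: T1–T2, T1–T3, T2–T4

Yes; width 4.

Checking the three conditions: (i) the bags cover all of {1, 2, 3, 4, 5, 6, 7, 8}; (ii) for each edge, some bag contains both endpoints; (iii) the bags containing any fixed vertex form a subtree. All hold, so the decomposition is valid with width 5 − 1 = 4.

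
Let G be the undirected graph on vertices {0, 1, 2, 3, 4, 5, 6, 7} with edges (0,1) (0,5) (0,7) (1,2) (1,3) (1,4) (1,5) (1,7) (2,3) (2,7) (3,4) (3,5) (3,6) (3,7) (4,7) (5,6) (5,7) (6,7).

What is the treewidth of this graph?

A width-3 tree decomposition is:
Bags: B1 = {1, 3, 5, 7}  B2 = {1, 2, 3, 7}  B3 = {3, 5, 6, 7}  B4 = {0, 1, 5, 7}  B5 = {1, 3, 4, 7}
Tree: B1–B2, B1–B3, B1–B4, B1–B5
Every bag has size at most 4, so the width is 4 − 1 = 3 and tw(G) ≤ 3. Conversely, {0, 1, 5, 7} is a clique of size 4, and the vertices of any clique must share a bag in every tree decomposition; so some bag has ≥ 4 vertices and tw(G) ≥ 3. Therefore the treewidth is 3.

3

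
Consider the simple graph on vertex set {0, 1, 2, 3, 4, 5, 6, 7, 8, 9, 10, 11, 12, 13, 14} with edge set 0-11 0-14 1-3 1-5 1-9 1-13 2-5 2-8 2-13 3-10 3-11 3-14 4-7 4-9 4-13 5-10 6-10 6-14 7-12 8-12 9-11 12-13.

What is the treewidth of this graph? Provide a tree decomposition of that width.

Treewidth 3.
One such decomposition:
Bags: B1 = {0, 6, 11, 14}  B2 = {3, 6, 11, 14}  B3 = {3, 6, 10, 11}  B4 = {3, 9, 10, 11}  B5 = {1, 3, 9, 10}  B6 = {1, 5, 9, 10}  B7 = {1, 4, 5, 9}  B8 = {1, 4, 5, 13}  B9 = {2, 4, 5, 13}  B10 = {2, 4, 7, 13}  B11 = {2, 7, 12, 13}  B12 = {2, 7, 8, 12}
Tree: B1–B2, B2–B3, B3–B4, B4–B5, B5–B6, B6–B7, B7–B8, B8–B9, B9–B10, B10–B11, B11–B12

Every bag has size at most 4, so the width is 4 − 1 = 3 and tw(G) ≤ 3. For the lower bound: the 4 vertex sets {0,6,14}, {11}, {3}, {1,5,9,10} are disjoint, each induces a connected subgraph, and every pair is joined by at least one edge of G. Contracting each set to a single vertex therefore yields K_{4} as a minor, and since treewidth is minor-monotone, tw(G) ≥ tw(K_{4}) = 3. Hence tw(G) = 3 exactly.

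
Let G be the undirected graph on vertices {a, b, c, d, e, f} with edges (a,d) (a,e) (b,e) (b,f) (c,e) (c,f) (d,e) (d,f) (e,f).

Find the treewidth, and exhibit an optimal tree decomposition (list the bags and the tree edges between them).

Treewidth 2.
One optimal decomposition is:
Bags: B1 = {b, e, f}  B2 = {d, e, f}  B3 = {c, e, f}  B4 = {a, d, e}
Tree: B1–B2, B1–B3, B2–B4

Every bag has size at most 3, so the width is 3 − 1 = 2 and tw(G) ≤ 2. For the lower bound, the 3 vertices {a, d, e} are pairwise adjacent, and any tree decomposition puts a clique entirely inside one bag — forcing width ≥ 2. The upper and lower bounds meet at 2, so that is the treewidth.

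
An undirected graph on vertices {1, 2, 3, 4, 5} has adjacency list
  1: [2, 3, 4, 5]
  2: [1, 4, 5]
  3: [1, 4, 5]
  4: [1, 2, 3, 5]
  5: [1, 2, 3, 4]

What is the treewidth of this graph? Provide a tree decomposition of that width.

Treewidth 3.
Bags: B1 = {1, 2, 4, 5}  B2 = {1, 3, 4, 5}
Tree: B1–B2

Each bag holds 4 vertices, so the decomposition has width 3, which upper-bounds the treewidth. On the other hand G contains the 4-clique {1, 2, 4, 5}. A clique must lie in a single bag of any decomposition, so no decomposition can have width below 3. Combining the bounds, tw(G) = 3.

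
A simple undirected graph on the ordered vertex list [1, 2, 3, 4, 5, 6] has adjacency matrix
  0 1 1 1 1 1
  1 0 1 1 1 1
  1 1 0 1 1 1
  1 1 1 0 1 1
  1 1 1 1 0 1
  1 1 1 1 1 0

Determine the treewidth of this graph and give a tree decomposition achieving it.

A single bag containing all 6 vertices is trivially a valid decomposition of width 5. Conversely, {1, 2, 3, 4, 5, 6} is a clique of size 6, and the vertices of any clique must share a bag in every tree decomposition; so some bag has ≥ 6 vertices and tw(G) ≥ 5. Combining the bounds, tw(G) = 5.

Treewidth 5.
Bags: B1 = {1, 2, 3, 4, 5, 6}
Tree: (single bag)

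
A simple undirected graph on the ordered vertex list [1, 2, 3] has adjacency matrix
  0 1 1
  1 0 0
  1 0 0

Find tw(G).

1

A width-1 tree decomposition is:
Bags: B1 = {1, 2}  B2 = {1, 3}
Tree: B1–B2
Every bag has size at most 2, so the width is 2 − 1 = 1 and tw(G) ≤ 1. G has an edge, so its treewidth is at least 1. Combining the bounds, tw(G) = 1.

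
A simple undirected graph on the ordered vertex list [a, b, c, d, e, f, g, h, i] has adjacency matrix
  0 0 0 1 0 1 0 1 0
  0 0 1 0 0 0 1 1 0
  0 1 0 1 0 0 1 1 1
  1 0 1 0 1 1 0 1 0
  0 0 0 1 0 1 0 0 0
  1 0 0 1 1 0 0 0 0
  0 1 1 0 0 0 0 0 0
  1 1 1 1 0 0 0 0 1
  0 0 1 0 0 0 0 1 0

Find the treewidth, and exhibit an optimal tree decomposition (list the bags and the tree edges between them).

Each bag holds 3 vertices, so the decomposition has width 2, which upper-bounds the treewidth. On the other hand G contains the 3-clique {c, d, h}. A clique must lie in a single bag of any decomposition, so no decomposition can have width below 2. Combining the bounds, tw(G) = 2.

Treewidth 2.
Bags: B1 = {d, e, f}  B2 = {a, d, f}  B3 = {a, d, h}  B4 = {c, d, h}  B5 = {b, c, h}  B6 = {b, c, g}  B7 = {c, h, i}
Tree: B1–B2, B2–B3, B3–B4, B4–B5, B5–B6, B4–B7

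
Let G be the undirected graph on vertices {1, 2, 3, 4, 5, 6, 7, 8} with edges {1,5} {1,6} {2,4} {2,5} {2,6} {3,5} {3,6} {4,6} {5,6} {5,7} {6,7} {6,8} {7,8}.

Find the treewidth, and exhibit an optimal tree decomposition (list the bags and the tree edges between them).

Treewidth 2.
Bags: B1 = {2, 4, 6}  B2 = {2, 5, 6}  B3 = {1, 5, 6}  B4 = {5, 6, 7}  B5 = {3, 5, 6}  B6 = {6, 7, 8}
Tree: B1–B2, B2–B3, B3–B4, B2–B5, B4–B6

Each bag holds 3 vertices, so the decomposition has width 2, which upper-bounds the treewidth. For the lower bound, the 3 vertices {6, 7, 8} are pairwise adjacent, and any tree decomposition puts a clique entirely inside one bag — forcing width ≥ 2. Combining the bounds, tw(G) = 2.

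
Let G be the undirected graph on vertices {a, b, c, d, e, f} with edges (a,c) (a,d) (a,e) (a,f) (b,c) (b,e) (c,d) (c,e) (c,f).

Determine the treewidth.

2

A width-2 tree decomposition is:
Bags: B1 = {a, c, f}  B2 = {a, c, e}  B3 = {a, c, d}  B4 = {b, c, e}
Tree: B1–B2, B2–B3, B2–B4
Each bag holds 3 vertices, so the decomposition has width 2, which upper-bounds the treewidth. On the other hand G contains the 3-clique {a, c, d}. A clique must lie in a single bag of any decomposition, so no decomposition can have width below 2. The upper and lower bounds meet at 2, so that is the treewidth.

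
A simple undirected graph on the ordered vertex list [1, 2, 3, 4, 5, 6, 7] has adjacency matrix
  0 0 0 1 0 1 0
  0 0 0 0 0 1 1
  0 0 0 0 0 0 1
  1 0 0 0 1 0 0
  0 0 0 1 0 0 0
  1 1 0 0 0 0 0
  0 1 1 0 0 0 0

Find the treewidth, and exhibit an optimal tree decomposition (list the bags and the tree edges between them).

Treewidth 1.
One optimal decomposition is:
Bags: B1 = {3, 7}  B2 = {2, 7}  B3 = {2, 6}  B4 = {1, 6}  B5 = {1, 4}  B6 = {4, 5}
Tree: B1–B2, B2–B3, B3–B4, B4–B5, B5–B6

Each bag holds 2 vertices, so the decomposition has width 1, which upper-bounds the treewidth. G has an edge, so its treewidth is at least 1. Combining the bounds, tw(G) = 1.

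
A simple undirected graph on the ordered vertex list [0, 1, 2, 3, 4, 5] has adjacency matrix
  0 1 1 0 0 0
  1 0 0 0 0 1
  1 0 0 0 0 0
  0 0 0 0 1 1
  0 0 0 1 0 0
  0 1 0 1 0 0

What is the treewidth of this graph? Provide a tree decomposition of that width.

Treewidth 1.
One such decomposition:
Bags: B1 = {0, 2}  B2 = {0, 1}  B3 = {1, 5}  B4 = {3, 5}  B5 = {3, 4}
Tree: B1–B2, B2–B3, B3–B4, B4–B5

The largest bag has 2 vertices, giving width 1; this decomposition certifies tw(G) ≤ 1. G has an edge, so its treewidth is at least 1. The upper and lower bounds meet at 1, so that is the treewidth.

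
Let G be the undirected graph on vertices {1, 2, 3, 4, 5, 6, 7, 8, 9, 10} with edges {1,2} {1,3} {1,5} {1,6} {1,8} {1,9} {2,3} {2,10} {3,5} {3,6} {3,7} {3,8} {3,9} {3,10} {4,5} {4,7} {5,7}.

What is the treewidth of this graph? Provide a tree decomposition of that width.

Treewidth 2.
One such decomposition:
Bags: B1 = {1, 2, 3}  B2 = {1, 3, 8}  B3 = {1, 3, 9}  B4 = {2, 3, 10}  B5 = {1, 3, 5}  B6 = {1, 3, 6}  B7 = {3, 5, 7}  B8 = {4, 5, 7}
Tree: B1–B2, B1–B3, B1–B4, B1–B5, B3–B6, B5–B7, B7–B8

Every bag has size at most 3, so the width is 3 − 1 = 2 and tw(G) ≤ 2. Conversely, {1, 2, 3} is a clique of size 3, and the vertices of any clique must share a bag in every tree decomposition; so some bag has ≥ 3 vertices and tw(G) ≥ 2. Hence tw(G) = 2 exactly.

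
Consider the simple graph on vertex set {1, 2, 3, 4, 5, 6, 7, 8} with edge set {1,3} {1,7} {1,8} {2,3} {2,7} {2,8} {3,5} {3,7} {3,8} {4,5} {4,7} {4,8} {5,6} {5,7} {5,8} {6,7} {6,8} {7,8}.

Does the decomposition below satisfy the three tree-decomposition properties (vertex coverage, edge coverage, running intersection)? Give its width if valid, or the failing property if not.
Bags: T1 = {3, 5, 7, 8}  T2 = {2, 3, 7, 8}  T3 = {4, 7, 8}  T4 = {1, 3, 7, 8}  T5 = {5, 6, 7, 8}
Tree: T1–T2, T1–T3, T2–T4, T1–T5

A tree decomposition must satisfy three properties: every vertex lies in some bag; for every edge, both endpoints lie together in some bag; and for every vertex, the bags containing it form a connected subtree. Here edge (5,4) lies in no bag, so the decomposition is invalid.

No — edge (5,4) lies in no bag.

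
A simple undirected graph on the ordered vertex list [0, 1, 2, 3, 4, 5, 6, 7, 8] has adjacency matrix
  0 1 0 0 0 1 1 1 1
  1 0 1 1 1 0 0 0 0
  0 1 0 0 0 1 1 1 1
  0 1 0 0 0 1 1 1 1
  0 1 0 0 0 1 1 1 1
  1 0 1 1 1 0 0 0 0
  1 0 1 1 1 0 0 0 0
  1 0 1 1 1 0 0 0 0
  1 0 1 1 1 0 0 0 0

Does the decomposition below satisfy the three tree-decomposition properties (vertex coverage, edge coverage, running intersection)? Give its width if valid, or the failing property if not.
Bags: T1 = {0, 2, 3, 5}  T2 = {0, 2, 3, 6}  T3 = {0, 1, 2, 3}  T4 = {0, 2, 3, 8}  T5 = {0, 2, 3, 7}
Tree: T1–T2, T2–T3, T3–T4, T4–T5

A tree decomposition must satisfy three properties: every vertex lies in some bag; for every edge, both endpoints lie together in some bag; and for every vertex, the bags containing it form a connected subtree. Here vertex 4 appears in no bag, so the decomposition is invalid.

No — vertex 4 appears in no bag.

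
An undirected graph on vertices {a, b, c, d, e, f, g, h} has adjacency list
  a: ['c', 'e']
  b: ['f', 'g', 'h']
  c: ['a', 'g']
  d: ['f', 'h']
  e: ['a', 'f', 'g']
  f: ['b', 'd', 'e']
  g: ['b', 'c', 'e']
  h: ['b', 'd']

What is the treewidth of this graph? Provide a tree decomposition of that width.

Treewidth 2.
One such decomposition:
Bags: B1 = {a, c, g}  B2 = {a, e, g}  B3 = {b, e, g}  B4 = {b, e, f}  B5 = {b, f, h}  B6 = {d, f, h}
Tree: B1–B2, B2–B3, B3–B4, B4–B5, B5–B6

Each bag holds 3 vertices, so the decomposition has width 2, which upper-bounds the treewidth. The edges c–a–e–g–c form a cycle, so G is not a tree and its treewidth is at least 2. Combining the bounds, tw(G) = 2.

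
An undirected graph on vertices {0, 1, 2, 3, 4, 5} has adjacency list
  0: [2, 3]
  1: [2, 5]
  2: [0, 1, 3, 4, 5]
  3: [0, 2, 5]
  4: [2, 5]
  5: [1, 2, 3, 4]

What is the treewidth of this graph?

2

A width-2 tree decomposition is:
Bags: B1 = {1, 2, 5}  B2 = {2, 3, 5}  B3 = {0, 2, 3}  B4 = {2, 4, 5}
Tree: B1–B2, B2–B3, B1–B4
The largest bag has 3 vertices, giving width 2; this decomposition certifies tw(G) ≤ 2. Conversely, {0, 2, 3} is a clique of size 3, and the vertices of any clique must share a bag in every tree decomposition; so some bag has ≥ 3 vertices and tw(G) ≥ 2. Hence tw(G) = 2 exactly.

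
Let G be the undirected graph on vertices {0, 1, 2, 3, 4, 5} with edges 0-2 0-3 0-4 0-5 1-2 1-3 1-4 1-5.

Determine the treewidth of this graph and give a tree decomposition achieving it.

Treewidth 2.
Bags: B1 = {0, 1, 5}  B2 = {0, 1, 2}  B3 = {0, 1, 4}  B4 = {0, 1, 3}
Tree: B1–B2, B2–B3, B3–B4

The largest bag has 3 vertices, giving width 2; this decomposition certifies tw(G) ≤ 2. Since 0–5–1–2–0 is a cycle in G, G is not acyclic. Forests are exactly the graphs of treewidth ≤ 1, so tw(G) ≥ 2. The upper and lower bounds meet at 2, so that is the treewidth.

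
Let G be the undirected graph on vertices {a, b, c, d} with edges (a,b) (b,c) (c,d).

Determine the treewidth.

A width-1 tree decomposition is:
Bags: B1 = {a, b}  B2 = {b, c}  B3 = {c, d}
Tree: B1–B2, B2–B3
Every bag has size at most 2, so the width is 2 − 1 = 1 and tw(G) ≤ 1. Since G has at least one edge (e.g. a–b), it is not an edgeless graph, so tw(G) ≥ 1. The upper and lower bounds meet at 1, so that is the treewidth.

1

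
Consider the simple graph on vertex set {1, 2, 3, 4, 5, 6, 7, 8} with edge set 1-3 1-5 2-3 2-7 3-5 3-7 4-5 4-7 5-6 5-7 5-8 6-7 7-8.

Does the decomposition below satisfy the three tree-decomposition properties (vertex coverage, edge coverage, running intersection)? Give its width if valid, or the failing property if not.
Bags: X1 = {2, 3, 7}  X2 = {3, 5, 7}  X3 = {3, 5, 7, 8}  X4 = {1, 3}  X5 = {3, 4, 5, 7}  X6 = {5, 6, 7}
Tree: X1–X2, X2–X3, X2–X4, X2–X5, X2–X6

No — edge (5,1) lies in no bag.

A tree decomposition must satisfy three properties: every vertex lies in some bag; for every edge, both endpoints lie together in some bag; and for every vertex, the bags containing it form a connected subtree. Here edge (5,1) lies in no bag, so the decomposition is invalid.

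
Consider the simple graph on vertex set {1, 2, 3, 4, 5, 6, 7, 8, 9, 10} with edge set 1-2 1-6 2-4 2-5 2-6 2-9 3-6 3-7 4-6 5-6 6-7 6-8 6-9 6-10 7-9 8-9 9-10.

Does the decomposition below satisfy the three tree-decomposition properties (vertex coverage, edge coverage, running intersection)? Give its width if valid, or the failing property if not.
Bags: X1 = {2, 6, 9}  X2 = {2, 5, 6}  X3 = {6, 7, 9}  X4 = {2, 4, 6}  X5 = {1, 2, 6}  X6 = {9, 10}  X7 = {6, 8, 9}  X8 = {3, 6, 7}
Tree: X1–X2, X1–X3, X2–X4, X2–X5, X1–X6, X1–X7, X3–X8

A tree decomposition must satisfy three properties: every vertex lies in some bag; for every edge, both endpoints lie together in some bag; and for every vertex, the bags containing it form a connected subtree. Here edge (6,10) lies in no bag, so the decomposition is invalid.

No — edge (6,10) lies in no bag.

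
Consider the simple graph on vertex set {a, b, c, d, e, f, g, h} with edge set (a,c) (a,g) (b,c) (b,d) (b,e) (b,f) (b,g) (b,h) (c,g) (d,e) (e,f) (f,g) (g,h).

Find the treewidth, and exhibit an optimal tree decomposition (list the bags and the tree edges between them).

Treewidth 2.
Bags: B1 = {b, c, g}  B2 = {a, c, g}  B3 = {b, f, g}  B4 = {b, e, f}  B5 = {b, d, e}  B6 = {b, g, h}
Tree: B1–B2, B1–B3, B3–B4, B4–B5, B3–B6

Every bag has size at most 3, so the width is 3 − 1 = 2 and tw(G) ≤ 2. For the lower bound, the 3 vertices {a, c, g} are pairwise adjacent, and any tree decomposition puts a clique entirely inside one bag — forcing width ≥ 2. Hence tw(G) = 2 exactly.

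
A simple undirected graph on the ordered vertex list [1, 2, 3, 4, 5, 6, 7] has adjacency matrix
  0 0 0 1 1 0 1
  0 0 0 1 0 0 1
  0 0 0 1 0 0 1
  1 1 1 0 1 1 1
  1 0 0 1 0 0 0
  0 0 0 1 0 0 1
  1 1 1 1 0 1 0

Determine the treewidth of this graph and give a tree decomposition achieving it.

Every bag has size at most 3, so the width is 3 − 1 = 2 and tw(G) ≤ 2. Conversely, {1, 4, 5} is a clique of size 3, and the vertices of any clique must share a bag in every tree decomposition; so some bag has ≥ 3 vertices and tw(G) ≥ 2. Combining the bounds, tw(G) = 2.

Treewidth 2.
One such decomposition:
Bags: B1 = {1, 4, 5}  B2 = {1, 4, 7}  B3 = {3, 4, 7}  B4 = {2, 4, 7}  B5 = {4, 6, 7}
Tree: B1–B2, B2–B3, B3–B4, B2–B5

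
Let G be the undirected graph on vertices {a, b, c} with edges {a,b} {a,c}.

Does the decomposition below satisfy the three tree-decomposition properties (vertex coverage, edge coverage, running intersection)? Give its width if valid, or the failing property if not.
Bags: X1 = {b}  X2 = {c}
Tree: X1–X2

A tree decomposition must satisfy three properties: every vertex lies in some bag; for every edge, both endpoints lie together in some bag; and for every vertex, the bags containing it form a connected subtree. Here vertex a appears in no bag, so the decomposition is invalid.

No — vertex a appears in no bag.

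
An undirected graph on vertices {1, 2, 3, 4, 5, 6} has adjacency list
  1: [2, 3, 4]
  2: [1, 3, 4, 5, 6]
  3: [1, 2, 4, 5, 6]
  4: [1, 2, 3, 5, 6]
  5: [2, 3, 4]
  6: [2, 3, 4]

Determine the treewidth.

3

A width-3 tree decomposition is:
Bags: B1 = {2, 3, 4, 5}  B2 = {2, 3, 4, 6}  B3 = {1, 2, 3, 4}
Tree: B1–B2, B2–B3
Every bag has size at most 4, so the width is 4 − 1 = 3 and tw(G) ≤ 3. For the lower bound, the 4 vertices {1, 2, 3, 4} are pairwise adjacent, and any tree decomposition puts a clique entirely inside one bag — forcing width ≥ 3. Therefore the treewidth is 3.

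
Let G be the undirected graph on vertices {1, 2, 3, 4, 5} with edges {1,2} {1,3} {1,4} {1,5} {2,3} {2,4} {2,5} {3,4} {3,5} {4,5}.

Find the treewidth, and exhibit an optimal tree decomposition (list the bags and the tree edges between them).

A single bag containing all 5 vertices is trivially a valid decomposition of width 4. Conversely, {1, 2, 3, 4, 5} is a clique of size 5, and the vertices of any clique must share a bag in every tree decomposition; so some bag has ≥ 5 vertices and tw(G) ≥ 4. Combining the bounds, tw(G) = 4.

Treewidth 4.
Bags: B1 = {1, 2, 3, 4, 5}
Tree: (single bag)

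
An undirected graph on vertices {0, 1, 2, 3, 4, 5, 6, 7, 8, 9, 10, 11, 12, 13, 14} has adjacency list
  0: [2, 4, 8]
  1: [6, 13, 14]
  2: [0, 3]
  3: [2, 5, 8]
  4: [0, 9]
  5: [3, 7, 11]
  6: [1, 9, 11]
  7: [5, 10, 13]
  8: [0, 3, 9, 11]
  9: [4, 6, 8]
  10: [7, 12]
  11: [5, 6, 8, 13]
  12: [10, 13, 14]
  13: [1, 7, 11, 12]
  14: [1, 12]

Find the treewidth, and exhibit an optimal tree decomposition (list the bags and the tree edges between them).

Each bag holds 4 vertices, so the decomposition has width 3, which upper-bounds the treewidth. For the lower bound: the 4 vertex sets {10,12,14}, {1}, {13}, {5,6,7,11} are disjoint, each induces a connected subgraph, and every pair is joined by at least one edge of G. Contracting each set to a single vertex therefore yields K_{4} as a minor, and since treewidth is minor-monotone, tw(G) ≥ tw(K_{4}) = 3. The upper and lower bounds meet at 3, so that is the treewidth.

Treewidth 3.
One optimal decomposition is:
Bags: B1 = {1, 10, 12, 14}  B2 = {1, 10, 12, 13}  B3 = {1, 7, 10, 13}  B4 = {1, 6, 7, 13}  B5 = {6, 7, 11, 13}  B6 = {5, 6, 7, 11}  B7 = {5, 6, 9, 11}  B8 = {5, 8, 9, 11}  B9 = {3, 5, 8, 9}  B10 = {3, 4, 8, 9}  B11 = {0, 3, 4, 8}  B12 = {0, 2, 3, 4}
Tree: B1–B2, B2–B3, B3–B4, B4–B5, B5–B6, B6–B7, B7–B8, B8–B9, B9–B10, B10–B11, B11–B12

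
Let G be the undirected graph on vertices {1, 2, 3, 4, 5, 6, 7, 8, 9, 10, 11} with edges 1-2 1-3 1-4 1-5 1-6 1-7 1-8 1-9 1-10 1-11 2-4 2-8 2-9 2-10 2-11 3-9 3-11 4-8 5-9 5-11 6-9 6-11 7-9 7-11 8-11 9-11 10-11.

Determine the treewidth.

A width-3 tree decomposition is:
Bags: B1 = {1, 2, 9, 11}  B2 = {1, 7, 9, 11}  B3 = {1, 5, 9, 11}  B4 = {1, 2, 10, 11}  B5 = {1, 6, 9, 11}  B6 = {1, 3, 9, 11}  B7 = {1, 2, 8, 11}  B8 = {1, 2, 4, 8}
Tree: B1–B2, B2–B3, B1–B4, B1–B5, B1–B6, B1–B7, B7–B8
Every bag has size at most 4, so the width is 4 − 1 = 3 and tw(G) ≤ 3. On the other hand G contains the 4-clique {1, 2, 8, 11}. A clique must lie in a single bag of any decomposition, so no decomposition can have width below 3. Therefore the treewidth is 3.

3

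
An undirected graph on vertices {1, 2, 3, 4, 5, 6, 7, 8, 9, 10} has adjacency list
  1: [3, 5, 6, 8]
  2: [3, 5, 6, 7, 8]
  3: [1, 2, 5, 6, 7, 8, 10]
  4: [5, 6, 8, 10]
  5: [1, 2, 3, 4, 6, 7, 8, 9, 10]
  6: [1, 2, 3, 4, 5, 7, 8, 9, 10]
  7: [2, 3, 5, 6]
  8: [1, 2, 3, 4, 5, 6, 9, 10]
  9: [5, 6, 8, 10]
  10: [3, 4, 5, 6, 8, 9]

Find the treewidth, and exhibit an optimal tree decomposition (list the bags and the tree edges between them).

The largest bag has 5 vertices, giving width 4; this decomposition certifies tw(G) ≤ 4. On the other hand G contains the 5-clique {5, 6, 8, 9, 10}. A clique must lie in a single bag of any decomposition, so no decomposition can have width below 4. Hence tw(G) = 4 exactly.

Treewidth 4.
One optimal decomposition is:
Bags: B1 = {5, 6, 8, 9, 10}  B2 = {3, 5, 6, 8, 10}  B3 = {1, 3, 5, 6, 8}  B4 = {2, 3, 5, 6, 8}  B5 = {2, 3, 5, 6, 7}  B6 = {4, 5, 6, 8, 10}
Tree: B1–B2, B2–B3, B2–B4, B4–B5, B2–B6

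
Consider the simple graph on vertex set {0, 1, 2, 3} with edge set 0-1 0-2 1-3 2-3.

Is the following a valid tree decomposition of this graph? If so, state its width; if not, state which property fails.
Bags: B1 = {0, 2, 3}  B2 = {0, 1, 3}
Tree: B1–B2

Checking the three conditions: (i) the bags cover all of {0, 1, 2, 3}; (ii) for each edge, some bag contains both endpoints; (iii) the bags containing any fixed vertex form a subtree. All hold, so the decomposition is valid with width 3 − 1 = 2.

Yes; width 2.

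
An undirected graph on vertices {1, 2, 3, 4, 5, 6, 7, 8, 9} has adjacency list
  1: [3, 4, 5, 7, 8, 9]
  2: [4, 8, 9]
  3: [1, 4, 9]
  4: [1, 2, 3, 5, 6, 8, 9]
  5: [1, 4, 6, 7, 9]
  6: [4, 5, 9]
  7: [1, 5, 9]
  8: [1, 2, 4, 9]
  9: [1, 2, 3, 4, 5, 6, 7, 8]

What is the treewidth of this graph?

3

A width-3 tree decomposition is:
Bags: B1 = {1, 4, 5, 9}  B2 = {4, 5, 6, 9}  B3 = {1, 4, 8, 9}  B4 = {2, 4, 8, 9}  B5 = {1, 3, 4, 9}  B6 = {1, 5, 7, 9}
Tree: B1–B2, B1–B3, B3–B4, B1–B5, B1–B6
The largest bag has 4 vertices, giving width 3; this decomposition certifies tw(G) ≤ 3. On the other hand G contains the 4-clique {1, 4, 8, 9}. A clique must lie in a single bag of any decomposition, so no decomposition can have width below 3. Hence tw(G) = 3 exactly.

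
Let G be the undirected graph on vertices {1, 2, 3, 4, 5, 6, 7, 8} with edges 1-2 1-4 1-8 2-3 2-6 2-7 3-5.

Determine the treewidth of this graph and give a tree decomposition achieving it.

The largest bag has 2 vertices, giving width 1; this decomposition certifies tw(G) ≤ 1. Since G has at least one edge (e.g. 2–7), it is not an edgeless graph, so tw(G) ≥ 1. Combining the bounds, tw(G) = 1.

Treewidth 1.
One such decomposition:
Bags: B1 = {2, 7}  B2 = {2, 3}  B3 = {1, 2}  B4 = {2, 6}  B5 = {1, 4}  B6 = {1, 8}  B7 = {3, 5}
Tree: B1–B2, B1–B3, B2–B4, B3–B5, B3–B6, B2–B7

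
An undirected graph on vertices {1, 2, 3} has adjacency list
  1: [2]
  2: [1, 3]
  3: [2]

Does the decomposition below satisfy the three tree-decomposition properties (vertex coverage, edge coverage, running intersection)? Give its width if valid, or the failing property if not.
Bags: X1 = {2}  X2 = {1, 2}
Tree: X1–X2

A tree decomposition must satisfy three properties: every vertex lies in some bag; for every edge, both endpoints lie together in some bag; and for every vertex, the bags containing it form a connected subtree. Here vertex 3 appears in no bag, so the decomposition is invalid.

No — vertex 3 appears in no bag.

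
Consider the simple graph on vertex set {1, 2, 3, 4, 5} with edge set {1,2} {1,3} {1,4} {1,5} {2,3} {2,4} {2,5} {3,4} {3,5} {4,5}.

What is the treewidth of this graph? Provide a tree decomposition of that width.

Treewidth 4.
One such decomposition:
Bags: B1 = {1, 2, 3, 4, 5}
Tree: (single bag)

A single bag containing all 5 vertices is trivially a valid decomposition of width 4. For the lower bound, the 5 vertices {1, 2, 3, 4, 5} are pairwise adjacent, and any tree decomposition puts a clique entirely inside one bag — forcing width ≥ 4. Combining the bounds, tw(G) = 4.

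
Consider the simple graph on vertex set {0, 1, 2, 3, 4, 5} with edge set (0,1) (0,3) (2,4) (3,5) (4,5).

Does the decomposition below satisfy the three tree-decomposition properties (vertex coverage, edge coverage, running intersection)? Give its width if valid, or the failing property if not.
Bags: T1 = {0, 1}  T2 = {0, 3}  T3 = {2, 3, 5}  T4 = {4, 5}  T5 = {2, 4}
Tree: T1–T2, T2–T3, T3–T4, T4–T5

No — bags containing vertex 2 are not connected in the tree.

A tree decomposition must satisfy three properties: every vertex lies in some bag; for every edge, both endpoints lie together in some bag; and for every vertex, the bags containing it form a connected subtree. Here bags containing vertex 2 are not connected in the tree, so the decomposition is invalid.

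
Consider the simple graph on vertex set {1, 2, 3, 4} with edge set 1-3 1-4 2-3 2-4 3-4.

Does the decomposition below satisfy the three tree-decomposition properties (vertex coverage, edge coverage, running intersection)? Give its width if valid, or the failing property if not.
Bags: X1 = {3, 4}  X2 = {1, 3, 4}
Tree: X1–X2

No — vertex 2 appears in no bag.

A tree decomposition must satisfy three properties: every vertex lies in some bag; for every edge, both endpoints lie together in some bag; and for every vertex, the bags containing it form a connected subtree. Here vertex 2 appears in no bag, so the decomposition is invalid.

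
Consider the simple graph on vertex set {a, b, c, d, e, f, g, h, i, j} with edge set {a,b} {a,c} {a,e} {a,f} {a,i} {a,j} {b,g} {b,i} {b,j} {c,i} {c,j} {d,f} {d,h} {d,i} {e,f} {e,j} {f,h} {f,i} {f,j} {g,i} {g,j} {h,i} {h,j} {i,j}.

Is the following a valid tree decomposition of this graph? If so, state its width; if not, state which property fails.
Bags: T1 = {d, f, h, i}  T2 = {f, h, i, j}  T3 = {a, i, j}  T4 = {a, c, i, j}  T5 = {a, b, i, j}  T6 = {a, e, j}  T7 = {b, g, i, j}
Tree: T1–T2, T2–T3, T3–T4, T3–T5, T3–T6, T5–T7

No — edge (f,a) lies in no bag.

A tree decomposition must satisfy three properties: every vertex lies in some bag; for every edge, both endpoints lie together in some bag; and for every vertex, the bags containing it form a connected subtree. Here edge (f,a) lies in no bag, so the decomposition is invalid.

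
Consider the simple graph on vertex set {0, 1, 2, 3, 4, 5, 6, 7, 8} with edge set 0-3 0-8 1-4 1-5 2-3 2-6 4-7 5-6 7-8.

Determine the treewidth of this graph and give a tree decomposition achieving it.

Treewidth 2.
One such decomposition:
Bags: B1 = {2, 5, 6}  B2 = {1, 2, 5}  B3 = {1, 2, 4}  B4 = {2, 4, 7}  B5 = {2, 7, 8}  B6 = {0, 2, 8}  B7 = {0, 2, 3}
Tree: B1–B2, B2–B3, B3–B4, B4–B5, B5–B6, B6–B7

Every bag has size at most 3, so the width is 3 − 1 = 2 and tw(G) ≤ 2. The edges 2–6–5–1–4–7–8–0–3–2 form a cycle, so G is not a tree and its treewidth is at least 2. Combining the bounds, tw(G) = 2.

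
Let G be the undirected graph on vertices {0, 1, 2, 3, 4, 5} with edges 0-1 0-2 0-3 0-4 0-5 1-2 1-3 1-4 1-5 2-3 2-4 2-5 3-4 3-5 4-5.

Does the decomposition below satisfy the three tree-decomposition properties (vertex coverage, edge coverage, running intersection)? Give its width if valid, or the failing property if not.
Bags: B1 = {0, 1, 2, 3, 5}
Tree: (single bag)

A tree decomposition must satisfy three properties: every vertex lies in some bag; for every edge, both endpoints lie together in some bag; and for every vertex, the bags containing it form a connected subtree. Here vertex 4 appears in no bag, so the decomposition is invalid.

No — vertex 4 appears in no bag.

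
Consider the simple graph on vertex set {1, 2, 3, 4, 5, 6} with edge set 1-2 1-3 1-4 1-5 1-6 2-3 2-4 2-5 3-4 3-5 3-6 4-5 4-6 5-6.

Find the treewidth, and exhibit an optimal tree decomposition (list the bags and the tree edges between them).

Each bag holds 5 vertices, so the decomposition has width 4, which upper-bounds the treewidth. For the lower bound, the 5 vertices {1, 2, 3, 4, 5} are pairwise adjacent, and any tree decomposition puts a clique entirely inside one bag — forcing width ≥ 4. Combining the bounds, tw(G) = 4.

Treewidth 4.
Bags: B1 = {1, 3, 4, 5, 6}  B2 = {1, 2, 3, 4, 5}
Tree: B1–B2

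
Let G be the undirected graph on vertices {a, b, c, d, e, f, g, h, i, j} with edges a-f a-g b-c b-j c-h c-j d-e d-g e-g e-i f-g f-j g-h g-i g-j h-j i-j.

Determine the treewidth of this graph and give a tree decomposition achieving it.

The largest bag has 3 vertices, giving width 2; this decomposition certifies tw(G) ≤ 2. For the lower bound, the 3 vertices {d, e, g} are pairwise adjacent, and any tree decomposition puts a clique entirely inside one bag — forcing width ≥ 2. Combining the bounds, tw(G) = 2.

Treewidth 2.
One optimal decomposition is:
Bags: B1 = {g, h, j}  B2 = {f, g, j}  B3 = {c, h, j}  B4 = {g, i, j}  B5 = {e, g, i}  B6 = {a, f, g}  B7 = {d, e, g}  B8 = {b, c, j}
Tree: B1–B2, B1–B3, B2–B4, B4–B5, B2–B6, B5–B7, B3–B8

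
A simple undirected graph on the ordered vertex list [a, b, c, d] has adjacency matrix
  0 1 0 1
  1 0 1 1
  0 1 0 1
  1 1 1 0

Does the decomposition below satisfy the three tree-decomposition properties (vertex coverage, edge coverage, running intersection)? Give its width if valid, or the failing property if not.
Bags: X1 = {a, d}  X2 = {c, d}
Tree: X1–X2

No — vertex b appears in no bag.

A tree decomposition must satisfy three properties: every vertex lies in some bag; for every edge, both endpoints lie together in some bag; and for every vertex, the bags containing it form a connected subtree. Here vertex b appears in no bag, so the decomposition is invalid.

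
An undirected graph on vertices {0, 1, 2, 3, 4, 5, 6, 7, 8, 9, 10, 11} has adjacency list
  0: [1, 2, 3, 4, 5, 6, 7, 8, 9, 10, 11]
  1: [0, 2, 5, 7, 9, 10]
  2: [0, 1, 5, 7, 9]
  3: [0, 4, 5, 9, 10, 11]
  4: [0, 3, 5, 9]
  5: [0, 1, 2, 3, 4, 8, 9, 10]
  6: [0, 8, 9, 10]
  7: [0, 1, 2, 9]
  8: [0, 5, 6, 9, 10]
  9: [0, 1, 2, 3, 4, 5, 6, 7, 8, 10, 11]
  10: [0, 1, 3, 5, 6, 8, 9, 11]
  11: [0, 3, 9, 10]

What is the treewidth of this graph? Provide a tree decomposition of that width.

Treewidth 4.
One optimal decomposition is:
Bags: B1 = {0, 1, 5, 9, 10}  B2 = {0, 5, 8, 9, 10}  B3 = {0, 3, 5, 9, 10}  B4 = {0, 1, 2, 5, 9}  B5 = {0, 6, 8, 9, 10}  B6 = {0, 1, 2, 7, 9}  B7 = {0, 3, 9, 10, 11}  B8 = {0, 3, 4, 5, 9}
Tree: B1–B2, B1–B3, B1–B4, B2–B5, B4–B6, B3–B7, B3–B8

Each bag holds 5 vertices, so the decomposition has width 4, which upper-bounds the treewidth. Conversely, {0, 3, 9, 10, 11} is a clique of size 5, and the vertices of any clique must share a bag in every tree decomposition; so some bag has ≥ 5 vertices and tw(G) ≥ 4. The upper and lower bounds meet at 4, so that is the treewidth.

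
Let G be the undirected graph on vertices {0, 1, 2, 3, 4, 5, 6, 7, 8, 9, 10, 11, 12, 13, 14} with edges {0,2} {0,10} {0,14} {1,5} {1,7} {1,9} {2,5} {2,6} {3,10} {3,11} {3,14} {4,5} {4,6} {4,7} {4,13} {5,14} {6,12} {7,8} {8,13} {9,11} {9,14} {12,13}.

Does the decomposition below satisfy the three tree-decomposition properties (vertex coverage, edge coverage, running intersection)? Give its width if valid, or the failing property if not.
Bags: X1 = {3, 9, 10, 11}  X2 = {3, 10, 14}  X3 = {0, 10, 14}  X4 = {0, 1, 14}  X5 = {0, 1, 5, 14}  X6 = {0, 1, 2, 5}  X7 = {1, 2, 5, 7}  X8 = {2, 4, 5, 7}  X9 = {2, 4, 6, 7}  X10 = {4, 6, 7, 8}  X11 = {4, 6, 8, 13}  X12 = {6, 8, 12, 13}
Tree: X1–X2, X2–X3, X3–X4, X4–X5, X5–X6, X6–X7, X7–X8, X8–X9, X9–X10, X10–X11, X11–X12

A tree decomposition must satisfy three properties: every vertex lies in some bag; for every edge, both endpoints lie together in some bag; and for every vertex, the bags containing it form a connected subtree. Here edge (9,14) lies in no bag, so the decomposition is invalid.

No — edge (9,14) lies in no bag.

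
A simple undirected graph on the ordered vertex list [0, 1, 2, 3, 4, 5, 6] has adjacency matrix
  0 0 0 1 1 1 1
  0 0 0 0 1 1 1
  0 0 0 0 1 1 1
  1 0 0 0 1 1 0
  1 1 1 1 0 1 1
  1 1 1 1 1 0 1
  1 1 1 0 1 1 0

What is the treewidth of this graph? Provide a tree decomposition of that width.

Every bag has size at most 4, so the width is 4 − 1 = 3 and tw(G) ≤ 3. For the lower bound, the 4 vertices {0, 3, 4, 5} are pairwise adjacent, and any tree decomposition puts a clique entirely inside one bag — forcing width ≥ 3. Combining the bounds, tw(G) = 3.

Treewidth 3.
One optimal decomposition is:
Bags: B1 = {2, 4, 5, 6}  B2 = {0, 4, 5, 6}  B3 = {0, 3, 4, 5}  B4 = {1, 4, 5, 6}
Tree: B1–B2, B2–B3, B2–B4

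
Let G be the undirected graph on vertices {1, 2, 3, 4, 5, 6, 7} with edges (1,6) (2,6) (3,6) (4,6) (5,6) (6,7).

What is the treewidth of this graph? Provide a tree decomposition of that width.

The largest bag has 2 vertices, giving width 1; this decomposition certifies tw(G) ≤ 1. Any graph with an edge has treewidth ≥ 1, and G has the edge 7–6. Hence tw(G) = 1 exactly.

Treewidth 1.
One such decomposition:
Bags: B1 = {6, 7}  B2 = {3, 6}  B3 = {1, 6}  B4 = {4, 6}  B5 = {2, 6}  B6 = {5, 6}
Tree: B1–B2, B2–B3, B3–B4, B1–B5, B3–B6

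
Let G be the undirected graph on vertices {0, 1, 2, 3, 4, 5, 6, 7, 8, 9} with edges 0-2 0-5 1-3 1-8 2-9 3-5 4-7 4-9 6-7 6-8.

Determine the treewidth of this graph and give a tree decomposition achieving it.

Treewidth 2.
One optimal decomposition is:
Bags: B1 = {6, 7, 8}  B2 = {1, 7, 8}  B3 = {1, 3, 7}  B4 = {3, 5, 7}  B5 = {0, 5, 7}  B6 = {0, 2, 7}  B7 = {2, 7, 9}  B8 = {4, 7, 9}
Tree: B1–B2, B2–B3, B3–B4, B4–B5, B5–B6, B6–B7, B7–B8

The largest bag has 3 vertices, giving width 2; this decomposition certifies tw(G) ≤ 2. For the lower bound, G contains the cycle 7–6–8–1–3–5–0–2–9–4–7, so G is not a forest; only forests have treewidth ≤ 1, hence tw(G) ≥ 2. The upper and lower bounds meet at 2, so that is the treewidth.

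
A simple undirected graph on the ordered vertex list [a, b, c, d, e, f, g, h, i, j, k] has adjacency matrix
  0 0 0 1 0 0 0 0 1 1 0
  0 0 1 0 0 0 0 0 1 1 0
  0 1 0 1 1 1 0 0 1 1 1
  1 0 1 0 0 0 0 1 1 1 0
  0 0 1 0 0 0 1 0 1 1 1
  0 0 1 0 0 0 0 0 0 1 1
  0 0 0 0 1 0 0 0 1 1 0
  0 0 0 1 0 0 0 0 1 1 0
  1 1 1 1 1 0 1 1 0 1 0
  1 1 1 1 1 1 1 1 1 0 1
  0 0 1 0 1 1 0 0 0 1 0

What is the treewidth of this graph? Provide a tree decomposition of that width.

Every bag has size at most 4, so the width is 4 − 1 = 3 and tw(G) ≤ 3. Conversely, {c, f, j, k} is a clique of size 4, and the vertices of any clique must share a bag in every tree decomposition; so some bag has ≥ 4 vertices and tw(G) ≥ 3. Therefore the treewidth is 3.

Treewidth 3.
Bags: B1 = {a, d, i, j}  B2 = {c, d, i, j}  B3 = {c, e, i, j}  B4 = {e, g, i, j}  B5 = {c, e, j, k}  B6 = {c, f, j, k}  B7 = {b, c, i, j}  B8 = {d, h, i, j}
Tree: B1–B2, B2–B3, B3–B4, B3–B5, B5–B6, B2–B7, B2–B8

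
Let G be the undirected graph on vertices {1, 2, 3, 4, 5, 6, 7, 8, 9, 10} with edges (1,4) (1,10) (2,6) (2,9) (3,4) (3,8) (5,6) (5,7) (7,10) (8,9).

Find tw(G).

A width-2 tree decomposition is:
Bags: B1 = {1, 4, 10}  B2 = {4, 7, 10}  B3 = {4, 5, 7}  B4 = {4, 5, 6}  B5 = {2, 4, 6}  B6 = {2, 4, 9}  B7 = {4, 8, 9}  B8 = {3, 4, 8}
Tree: B1–B2, B2–B3, B3–B4, B4–B5, B5–B6, B6–B7, B7–B8
Every bag has size at most 3, so the width is 3 − 1 = 2 and tw(G) ≤ 2. For the lower bound, G contains the cycle 4–1–10–7–5–6–2–9–8–3–4, so G is not a forest; only forests have treewidth ≤ 1, hence tw(G) ≥ 2. The upper and lower bounds meet at 2, so that is the treewidth.

2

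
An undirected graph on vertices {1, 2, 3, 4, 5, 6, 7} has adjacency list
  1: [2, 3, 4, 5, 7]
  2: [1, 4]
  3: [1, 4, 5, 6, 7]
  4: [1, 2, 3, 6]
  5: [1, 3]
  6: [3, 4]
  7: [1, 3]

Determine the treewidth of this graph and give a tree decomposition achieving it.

Treewidth 2.
Bags: B1 = {3, 4, 6}  B2 = {1, 3, 4}  B3 = {1, 3, 7}  B4 = {1, 2, 4}  B5 = {1, 3, 5}
Tree: B1–B2, B2–B3, B2–B4, B3–B5

Every bag has size at most 3, so the width is 3 − 1 = 2 and tw(G) ≤ 2. Conversely, {1, 2, 4} is a clique of size 3, and the vertices of any clique must share a bag in every tree decomposition; so some bag has ≥ 3 vertices and tw(G) ≥ 2. Therefore the treewidth is 2.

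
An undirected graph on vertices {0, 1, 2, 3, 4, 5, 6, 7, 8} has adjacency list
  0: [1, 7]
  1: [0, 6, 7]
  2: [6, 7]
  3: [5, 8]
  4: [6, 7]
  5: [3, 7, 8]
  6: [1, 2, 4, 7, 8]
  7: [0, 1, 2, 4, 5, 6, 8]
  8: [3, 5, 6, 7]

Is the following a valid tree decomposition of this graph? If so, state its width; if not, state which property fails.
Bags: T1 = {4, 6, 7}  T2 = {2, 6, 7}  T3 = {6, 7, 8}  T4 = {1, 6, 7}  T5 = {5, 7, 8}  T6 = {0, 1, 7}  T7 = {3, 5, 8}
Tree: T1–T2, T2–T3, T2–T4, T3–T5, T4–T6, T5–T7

Vertex coverage: the bags together contain {0, 1, 2, 3, 4, 5, 6, 7, 8}, the full vertex set. Edge coverage: each edge of G has both endpoints in at least one bag. Running intersection: for every vertex, the bags containing it form a connected subtree. All three properties hold, so this is a valid tree decomposition of width max|bag| − 1 = 2, and hence tw(G) ≤ 2.

Yes; width 2.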